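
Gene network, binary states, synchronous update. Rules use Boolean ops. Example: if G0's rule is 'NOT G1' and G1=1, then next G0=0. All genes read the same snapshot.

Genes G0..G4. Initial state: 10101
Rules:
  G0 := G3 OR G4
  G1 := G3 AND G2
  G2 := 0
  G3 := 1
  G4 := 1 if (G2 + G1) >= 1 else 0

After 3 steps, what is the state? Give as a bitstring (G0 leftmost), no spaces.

Step 1: G0=G3|G4=0|1=1 G1=G3&G2=0&1=0 G2=0(const) G3=1(const) G4=(1+0>=1)=1 -> 10011
Step 2: G0=G3|G4=1|1=1 G1=G3&G2=1&0=0 G2=0(const) G3=1(const) G4=(0+0>=1)=0 -> 10010
Step 3: G0=G3|G4=1|0=1 G1=G3&G2=1&0=0 G2=0(const) G3=1(const) G4=(0+0>=1)=0 -> 10010

10010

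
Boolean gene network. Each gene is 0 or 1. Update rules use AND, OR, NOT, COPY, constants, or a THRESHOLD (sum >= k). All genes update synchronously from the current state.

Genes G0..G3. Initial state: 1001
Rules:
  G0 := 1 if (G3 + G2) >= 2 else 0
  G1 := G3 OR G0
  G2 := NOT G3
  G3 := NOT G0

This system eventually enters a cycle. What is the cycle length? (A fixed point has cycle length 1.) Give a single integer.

Step 0: 1001
Step 1: G0=(1+0>=2)=0 G1=G3|G0=1|1=1 G2=NOT G3=NOT 1=0 G3=NOT G0=NOT 1=0 -> 0100
Step 2: G0=(0+0>=2)=0 G1=G3|G0=0|0=0 G2=NOT G3=NOT 0=1 G3=NOT G0=NOT 0=1 -> 0011
Step 3: G0=(1+1>=2)=1 G1=G3|G0=1|0=1 G2=NOT G3=NOT 1=0 G3=NOT G0=NOT 0=1 -> 1101
Step 4: G0=(1+0>=2)=0 G1=G3|G0=1|1=1 G2=NOT G3=NOT 1=0 G3=NOT G0=NOT 1=0 -> 0100
State from step 4 equals state from step 1 -> cycle length 3

Answer: 3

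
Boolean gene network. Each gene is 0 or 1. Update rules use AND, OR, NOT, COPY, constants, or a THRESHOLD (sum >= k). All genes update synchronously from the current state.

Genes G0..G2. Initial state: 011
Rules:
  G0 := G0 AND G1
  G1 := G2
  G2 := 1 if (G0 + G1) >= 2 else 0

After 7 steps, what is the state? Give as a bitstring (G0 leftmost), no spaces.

Step 1: G0=G0&G1=0&1=0 G1=G2=1 G2=(0+1>=2)=0 -> 010
Step 2: G0=G0&G1=0&1=0 G1=G2=0 G2=(0+1>=2)=0 -> 000
Step 3: G0=G0&G1=0&0=0 G1=G2=0 G2=(0+0>=2)=0 -> 000
Step 4: G0=G0&G1=0&0=0 G1=G2=0 G2=(0+0>=2)=0 -> 000
Step 5: G0=G0&G1=0&0=0 G1=G2=0 G2=(0+0>=2)=0 -> 000
Step 6: G0=G0&G1=0&0=0 G1=G2=0 G2=(0+0>=2)=0 -> 000
Step 7: G0=G0&G1=0&0=0 G1=G2=0 G2=(0+0>=2)=0 -> 000

000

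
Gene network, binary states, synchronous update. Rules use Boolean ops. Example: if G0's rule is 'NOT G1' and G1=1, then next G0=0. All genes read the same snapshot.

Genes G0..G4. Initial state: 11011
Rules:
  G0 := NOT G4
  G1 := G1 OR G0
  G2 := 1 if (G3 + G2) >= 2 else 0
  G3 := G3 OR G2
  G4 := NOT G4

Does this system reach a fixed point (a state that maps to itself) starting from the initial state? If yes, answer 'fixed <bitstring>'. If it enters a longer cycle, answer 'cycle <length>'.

Answer: cycle 2

Derivation:
Step 0: 11011
Step 1: G0=NOT G4=NOT 1=0 G1=G1|G0=1|1=1 G2=(1+0>=2)=0 G3=G3|G2=1|0=1 G4=NOT G4=NOT 1=0 -> 01010
Step 2: G0=NOT G4=NOT 0=1 G1=G1|G0=1|0=1 G2=(1+0>=2)=0 G3=G3|G2=1|0=1 G4=NOT G4=NOT 0=1 -> 11011
Cycle of length 2 starting at step 0 -> no fixed point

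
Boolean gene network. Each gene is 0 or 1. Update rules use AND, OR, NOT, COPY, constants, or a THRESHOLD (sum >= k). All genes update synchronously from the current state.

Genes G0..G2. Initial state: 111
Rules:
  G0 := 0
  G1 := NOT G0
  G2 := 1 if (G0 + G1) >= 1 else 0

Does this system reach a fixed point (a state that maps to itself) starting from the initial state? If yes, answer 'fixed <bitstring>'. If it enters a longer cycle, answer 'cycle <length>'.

Answer: fixed 011

Derivation:
Step 0: 111
Step 1: G0=0(const) G1=NOT G0=NOT 1=0 G2=(1+1>=1)=1 -> 001
Step 2: G0=0(const) G1=NOT G0=NOT 0=1 G2=(0+0>=1)=0 -> 010
Step 3: G0=0(const) G1=NOT G0=NOT 0=1 G2=(0+1>=1)=1 -> 011
Step 4: G0=0(const) G1=NOT G0=NOT 0=1 G2=(0+1>=1)=1 -> 011
Fixed point reached at step 3: 011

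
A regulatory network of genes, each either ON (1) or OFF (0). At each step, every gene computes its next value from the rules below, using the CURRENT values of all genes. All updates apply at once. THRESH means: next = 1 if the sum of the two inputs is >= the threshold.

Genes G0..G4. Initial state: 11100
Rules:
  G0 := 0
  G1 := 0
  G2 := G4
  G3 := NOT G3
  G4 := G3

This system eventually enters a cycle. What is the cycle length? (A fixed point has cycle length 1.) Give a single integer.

Answer: 2

Derivation:
Step 0: 11100
Step 1: G0=0(const) G1=0(const) G2=G4=0 G3=NOT G3=NOT 0=1 G4=G3=0 -> 00010
Step 2: G0=0(const) G1=0(const) G2=G4=0 G3=NOT G3=NOT 1=0 G4=G3=1 -> 00001
Step 3: G0=0(const) G1=0(const) G2=G4=1 G3=NOT G3=NOT 0=1 G4=G3=0 -> 00110
Step 4: G0=0(const) G1=0(const) G2=G4=0 G3=NOT G3=NOT 1=0 G4=G3=1 -> 00001
State from step 4 equals state from step 2 -> cycle length 2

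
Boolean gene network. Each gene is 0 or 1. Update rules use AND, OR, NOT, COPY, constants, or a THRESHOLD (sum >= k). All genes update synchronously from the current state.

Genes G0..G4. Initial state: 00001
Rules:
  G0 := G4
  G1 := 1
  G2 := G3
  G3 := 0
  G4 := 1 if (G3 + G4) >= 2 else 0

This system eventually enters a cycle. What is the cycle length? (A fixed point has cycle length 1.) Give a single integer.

Answer: 1

Derivation:
Step 0: 00001
Step 1: G0=G4=1 G1=1(const) G2=G3=0 G3=0(const) G4=(0+1>=2)=0 -> 11000
Step 2: G0=G4=0 G1=1(const) G2=G3=0 G3=0(const) G4=(0+0>=2)=0 -> 01000
Step 3: G0=G4=0 G1=1(const) G2=G3=0 G3=0(const) G4=(0+0>=2)=0 -> 01000
State from step 3 equals state from step 2 -> cycle length 1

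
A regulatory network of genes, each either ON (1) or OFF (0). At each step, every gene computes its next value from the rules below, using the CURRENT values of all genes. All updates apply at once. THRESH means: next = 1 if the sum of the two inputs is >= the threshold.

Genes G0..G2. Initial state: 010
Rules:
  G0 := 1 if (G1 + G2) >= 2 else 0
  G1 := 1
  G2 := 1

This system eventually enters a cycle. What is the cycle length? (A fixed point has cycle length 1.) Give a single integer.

Step 0: 010
Step 1: G0=(1+0>=2)=0 G1=1(const) G2=1(const) -> 011
Step 2: G0=(1+1>=2)=1 G1=1(const) G2=1(const) -> 111
Step 3: G0=(1+1>=2)=1 G1=1(const) G2=1(const) -> 111
State from step 3 equals state from step 2 -> cycle length 1

Answer: 1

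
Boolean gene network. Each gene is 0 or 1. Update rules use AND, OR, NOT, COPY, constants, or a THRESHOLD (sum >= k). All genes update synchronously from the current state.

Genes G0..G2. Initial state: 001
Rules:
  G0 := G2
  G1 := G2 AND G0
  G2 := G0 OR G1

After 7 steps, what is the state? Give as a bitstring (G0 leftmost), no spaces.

Step 1: G0=G2=1 G1=G2&G0=1&0=0 G2=G0|G1=0|0=0 -> 100
Step 2: G0=G2=0 G1=G2&G0=0&1=0 G2=G0|G1=1|0=1 -> 001
Step 3: G0=G2=1 G1=G2&G0=1&0=0 G2=G0|G1=0|0=0 -> 100
Step 4: G0=G2=0 G1=G2&G0=0&1=0 G2=G0|G1=1|0=1 -> 001
Step 5: G0=G2=1 G1=G2&G0=1&0=0 G2=G0|G1=0|0=0 -> 100
Step 6: G0=G2=0 G1=G2&G0=0&1=0 G2=G0|G1=1|0=1 -> 001
Step 7: G0=G2=1 G1=G2&G0=1&0=0 G2=G0|G1=0|0=0 -> 100

100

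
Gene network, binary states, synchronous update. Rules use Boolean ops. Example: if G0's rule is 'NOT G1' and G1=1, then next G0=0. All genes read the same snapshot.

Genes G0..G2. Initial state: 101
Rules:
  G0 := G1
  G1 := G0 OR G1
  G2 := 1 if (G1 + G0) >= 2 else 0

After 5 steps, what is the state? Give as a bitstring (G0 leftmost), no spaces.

Step 1: G0=G1=0 G1=G0|G1=1|0=1 G2=(0+1>=2)=0 -> 010
Step 2: G0=G1=1 G1=G0|G1=0|1=1 G2=(1+0>=2)=0 -> 110
Step 3: G0=G1=1 G1=G0|G1=1|1=1 G2=(1+1>=2)=1 -> 111
Step 4: G0=G1=1 G1=G0|G1=1|1=1 G2=(1+1>=2)=1 -> 111
Step 5: G0=G1=1 G1=G0|G1=1|1=1 G2=(1+1>=2)=1 -> 111

111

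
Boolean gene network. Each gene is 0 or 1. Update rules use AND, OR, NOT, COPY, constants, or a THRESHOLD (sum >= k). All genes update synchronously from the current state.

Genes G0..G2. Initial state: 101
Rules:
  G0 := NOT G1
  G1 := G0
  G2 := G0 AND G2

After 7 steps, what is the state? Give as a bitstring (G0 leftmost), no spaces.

Step 1: G0=NOT G1=NOT 0=1 G1=G0=1 G2=G0&G2=1&1=1 -> 111
Step 2: G0=NOT G1=NOT 1=0 G1=G0=1 G2=G0&G2=1&1=1 -> 011
Step 3: G0=NOT G1=NOT 1=0 G1=G0=0 G2=G0&G2=0&1=0 -> 000
Step 4: G0=NOT G1=NOT 0=1 G1=G0=0 G2=G0&G2=0&0=0 -> 100
Step 5: G0=NOT G1=NOT 0=1 G1=G0=1 G2=G0&G2=1&0=0 -> 110
Step 6: G0=NOT G1=NOT 1=0 G1=G0=1 G2=G0&G2=1&0=0 -> 010
Step 7: G0=NOT G1=NOT 1=0 G1=G0=0 G2=G0&G2=0&0=0 -> 000

000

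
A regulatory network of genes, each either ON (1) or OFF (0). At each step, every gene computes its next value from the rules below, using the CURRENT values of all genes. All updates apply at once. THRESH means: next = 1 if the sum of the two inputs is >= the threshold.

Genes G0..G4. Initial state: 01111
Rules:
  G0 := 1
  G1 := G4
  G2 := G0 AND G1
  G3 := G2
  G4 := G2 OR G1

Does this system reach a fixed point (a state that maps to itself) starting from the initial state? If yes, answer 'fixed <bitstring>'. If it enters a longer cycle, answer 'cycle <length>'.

Step 0: 01111
Step 1: G0=1(const) G1=G4=1 G2=G0&G1=0&1=0 G3=G2=1 G4=G2|G1=1|1=1 -> 11011
Step 2: G0=1(const) G1=G4=1 G2=G0&G1=1&1=1 G3=G2=0 G4=G2|G1=0|1=1 -> 11101
Step 3: G0=1(const) G1=G4=1 G2=G0&G1=1&1=1 G3=G2=1 G4=G2|G1=1|1=1 -> 11111
Step 4: G0=1(const) G1=G4=1 G2=G0&G1=1&1=1 G3=G2=1 G4=G2|G1=1|1=1 -> 11111
Fixed point reached at step 3: 11111

Answer: fixed 11111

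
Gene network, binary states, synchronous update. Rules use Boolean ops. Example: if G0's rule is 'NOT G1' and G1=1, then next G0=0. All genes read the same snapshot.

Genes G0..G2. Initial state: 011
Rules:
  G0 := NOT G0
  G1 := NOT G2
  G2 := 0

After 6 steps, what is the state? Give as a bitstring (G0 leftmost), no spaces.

Step 1: G0=NOT G0=NOT 0=1 G1=NOT G2=NOT 1=0 G2=0(const) -> 100
Step 2: G0=NOT G0=NOT 1=0 G1=NOT G2=NOT 0=1 G2=0(const) -> 010
Step 3: G0=NOT G0=NOT 0=1 G1=NOT G2=NOT 0=1 G2=0(const) -> 110
Step 4: G0=NOT G0=NOT 1=0 G1=NOT G2=NOT 0=1 G2=0(const) -> 010
Step 5: G0=NOT G0=NOT 0=1 G1=NOT G2=NOT 0=1 G2=0(const) -> 110
Step 6: G0=NOT G0=NOT 1=0 G1=NOT G2=NOT 0=1 G2=0(const) -> 010

010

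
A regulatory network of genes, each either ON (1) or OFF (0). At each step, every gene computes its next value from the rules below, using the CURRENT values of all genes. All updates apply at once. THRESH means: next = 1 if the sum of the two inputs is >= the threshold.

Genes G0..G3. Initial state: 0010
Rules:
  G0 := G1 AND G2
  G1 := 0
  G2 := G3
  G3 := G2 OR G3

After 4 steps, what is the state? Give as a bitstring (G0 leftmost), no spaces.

Step 1: G0=G1&G2=0&1=0 G1=0(const) G2=G3=0 G3=G2|G3=1|0=1 -> 0001
Step 2: G0=G1&G2=0&0=0 G1=0(const) G2=G3=1 G3=G2|G3=0|1=1 -> 0011
Step 3: G0=G1&G2=0&1=0 G1=0(const) G2=G3=1 G3=G2|G3=1|1=1 -> 0011
Step 4: G0=G1&G2=0&1=0 G1=0(const) G2=G3=1 G3=G2|G3=1|1=1 -> 0011

0011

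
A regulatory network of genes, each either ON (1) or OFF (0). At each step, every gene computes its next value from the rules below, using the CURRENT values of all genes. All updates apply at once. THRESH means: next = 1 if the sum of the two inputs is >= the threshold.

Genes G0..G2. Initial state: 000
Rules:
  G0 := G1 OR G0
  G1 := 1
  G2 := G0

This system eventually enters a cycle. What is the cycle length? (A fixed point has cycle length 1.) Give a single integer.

Answer: 1

Derivation:
Step 0: 000
Step 1: G0=G1|G0=0|0=0 G1=1(const) G2=G0=0 -> 010
Step 2: G0=G1|G0=1|0=1 G1=1(const) G2=G0=0 -> 110
Step 3: G0=G1|G0=1|1=1 G1=1(const) G2=G0=1 -> 111
Step 4: G0=G1|G0=1|1=1 G1=1(const) G2=G0=1 -> 111
State from step 4 equals state from step 3 -> cycle length 1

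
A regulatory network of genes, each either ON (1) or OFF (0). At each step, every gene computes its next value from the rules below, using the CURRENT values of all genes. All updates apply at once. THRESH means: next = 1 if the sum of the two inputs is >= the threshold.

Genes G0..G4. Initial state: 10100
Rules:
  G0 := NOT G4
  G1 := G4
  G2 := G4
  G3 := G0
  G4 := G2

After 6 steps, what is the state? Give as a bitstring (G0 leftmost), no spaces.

Step 1: G0=NOT G4=NOT 0=1 G1=G4=0 G2=G4=0 G3=G0=1 G4=G2=1 -> 10011
Step 2: G0=NOT G4=NOT 1=0 G1=G4=1 G2=G4=1 G3=G0=1 G4=G2=0 -> 01110
Step 3: G0=NOT G4=NOT 0=1 G1=G4=0 G2=G4=0 G3=G0=0 G4=G2=1 -> 10001
Step 4: G0=NOT G4=NOT 1=0 G1=G4=1 G2=G4=1 G3=G0=1 G4=G2=0 -> 01110
Step 5: G0=NOT G4=NOT 0=1 G1=G4=0 G2=G4=0 G3=G0=0 G4=G2=1 -> 10001
Step 6: G0=NOT G4=NOT 1=0 G1=G4=1 G2=G4=1 G3=G0=1 G4=G2=0 -> 01110

01110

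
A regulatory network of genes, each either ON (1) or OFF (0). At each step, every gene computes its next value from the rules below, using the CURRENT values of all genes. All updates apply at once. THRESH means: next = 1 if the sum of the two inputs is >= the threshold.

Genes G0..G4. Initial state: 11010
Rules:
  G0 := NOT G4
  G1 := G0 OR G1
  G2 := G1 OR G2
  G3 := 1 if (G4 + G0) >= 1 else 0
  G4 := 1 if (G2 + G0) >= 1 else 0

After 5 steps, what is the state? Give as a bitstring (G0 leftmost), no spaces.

Step 1: G0=NOT G4=NOT 0=1 G1=G0|G1=1|1=1 G2=G1|G2=1|0=1 G3=(0+1>=1)=1 G4=(0+1>=1)=1 -> 11111
Step 2: G0=NOT G4=NOT 1=0 G1=G0|G1=1|1=1 G2=G1|G2=1|1=1 G3=(1+1>=1)=1 G4=(1+1>=1)=1 -> 01111
Step 3: G0=NOT G4=NOT 1=0 G1=G0|G1=0|1=1 G2=G1|G2=1|1=1 G3=(1+0>=1)=1 G4=(1+0>=1)=1 -> 01111
Step 4: G0=NOT G4=NOT 1=0 G1=G0|G1=0|1=1 G2=G1|G2=1|1=1 G3=(1+0>=1)=1 G4=(1+0>=1)=1 -> 01111
Step 5: G0=NOT G4=NOT 1=0 G1=G0|G1=0|1=1 G2=G1|G2=1|1=1 G3=(1+0>=1)=1 G4=(1+0>=1)=1 -> 01111

01111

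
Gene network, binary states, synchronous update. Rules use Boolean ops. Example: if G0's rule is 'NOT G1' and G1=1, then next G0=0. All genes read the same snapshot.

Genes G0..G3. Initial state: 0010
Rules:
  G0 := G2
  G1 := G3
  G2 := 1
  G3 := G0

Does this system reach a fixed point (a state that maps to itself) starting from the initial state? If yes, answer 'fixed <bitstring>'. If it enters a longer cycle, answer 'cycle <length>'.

Step 0: 0010
Step 1: G0=G2=1 G1=G3=0 G2=1(const) G3=G0=0 -> 1010
Step 2: G0=G2=1 G1=G3=0 G2=1(const) G3=G0=1 -> 1011
Step 3: G0=G2=1 G1=G3=1 G2=1(const) G3=G0=1 -> 1111
Step 4: G0=G2=1 G1=G3=1 G2=1(const) G3=G0=1 -> 1111
Fixed point reached at step 3: 1111

Answer: fixed 1111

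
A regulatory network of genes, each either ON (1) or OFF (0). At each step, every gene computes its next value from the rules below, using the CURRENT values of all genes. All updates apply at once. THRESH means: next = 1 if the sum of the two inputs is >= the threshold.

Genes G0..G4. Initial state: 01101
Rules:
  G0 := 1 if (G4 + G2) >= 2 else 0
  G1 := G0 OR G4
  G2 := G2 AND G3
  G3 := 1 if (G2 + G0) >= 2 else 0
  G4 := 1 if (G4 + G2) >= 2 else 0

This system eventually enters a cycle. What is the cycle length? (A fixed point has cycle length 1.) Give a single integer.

Answer: 1

Derivation:
Step 0: 01101
Step 1: G0=(1+1>=2)=1 G1=G0|G4=0|1=1 G2=G2&G3=1&0=0 G3=(1+0>=2)=0 G4=(1+1>=2)=1 -> 11001
Step 2: G0=(1+0>=2)=0 G1=G0|G4=1|1=1 G2=G2&G3=0&0=0 G3=(0+1>=2)=0 G4=(1+0>=2)=0 -> 01000
Step 3: G0=(0+0>=2)=0 G1=G0|G4=0|0=0 G2=G2&G3=0&0=0 G3=(0+0>=2)=0 G4=(0+0>=2)=0 -> 00000
Step 4: G0=(0+0>=2)=0 G1=G0|G4=0|0=0 G2=G2&G3=0&0=0 G3=(0+0>=2)=0 G4=(0+0>=2)=0 -> 00000
State from step 4 equals state from step 3 -> cycle length 1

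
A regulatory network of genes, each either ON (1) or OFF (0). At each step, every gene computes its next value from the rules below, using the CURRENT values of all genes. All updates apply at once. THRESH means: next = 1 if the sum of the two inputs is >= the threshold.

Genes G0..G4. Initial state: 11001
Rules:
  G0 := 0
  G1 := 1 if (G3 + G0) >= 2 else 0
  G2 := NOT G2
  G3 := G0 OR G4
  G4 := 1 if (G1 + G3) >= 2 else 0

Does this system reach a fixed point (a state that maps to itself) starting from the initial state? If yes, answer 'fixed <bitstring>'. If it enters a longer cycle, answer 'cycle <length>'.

Answer: cycle 2

Derivation:
Step 0: 11001
Step 1: G0=0(const) G1=(0+1>=2)=0 G2=NOT G2=NOT 0=1 G3=G0|G4=1|1=1 G4=(1+0>=2)=0 -> 00110
Step 2: G0=0(const) G1=(1+0>=2)=0 G2=NOT G2=NOT 1=0 G3=G0|G4=0|0=0 G4=(0+1>=2)=0 -> 00000
Step 3: G0=0(const) G1=(0+0>=2)=0 G2=NOT G2=NOT 0=1 G3=G0|G4=0|0=0 G4=(0+0>=2)=0 -> 00100
Step 4: G0=0(const) G1=(0+0>=2)=0 G2=NOT G2=NOT 1=0 G3=G0|G4=0|0=0 G4=(0+0>=2)=0 -> 00000
Cycle of length 2 starting at step 2 -> no fixed point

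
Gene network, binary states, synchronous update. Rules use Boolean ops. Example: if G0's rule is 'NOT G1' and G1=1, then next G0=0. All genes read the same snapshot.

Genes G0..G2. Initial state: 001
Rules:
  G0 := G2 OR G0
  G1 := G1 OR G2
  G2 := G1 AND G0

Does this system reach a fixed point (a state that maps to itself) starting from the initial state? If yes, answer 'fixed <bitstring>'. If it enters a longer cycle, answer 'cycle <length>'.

Answer: fixed 111

Derivation:
Step 0: 001
Step 1: G0=G2|G0=1|0=1 G1=G1|G2=0|1=1 G2=G1&G0=0&0=0 -> 110
Step 2: G0=G2|G0=0|1=1 G1=G1|G2=1|0=1 G2=G1&G0=1&1=1 -> 111
Step 3: G0=G2|G0=1|1=1 G1=G1|G2=1|1=1 G2=G1&G0=1&1=1 -> 111
Fixed point reached at step 2: 111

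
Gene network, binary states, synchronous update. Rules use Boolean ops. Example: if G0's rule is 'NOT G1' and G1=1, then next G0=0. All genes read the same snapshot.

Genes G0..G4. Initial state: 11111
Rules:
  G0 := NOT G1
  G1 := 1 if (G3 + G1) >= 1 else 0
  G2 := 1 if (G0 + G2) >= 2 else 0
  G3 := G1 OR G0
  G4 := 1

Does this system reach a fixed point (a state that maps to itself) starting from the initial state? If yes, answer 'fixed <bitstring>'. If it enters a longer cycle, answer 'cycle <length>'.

Answer: fixed 01011

Derivation:
Step 0: 11111
Step 1: G0=NOT G1=NOT 1=0 G1=(1+1>=1)=1 G2=(1+1>=2)=1 G3=G1|G0=1|1=1 G4=1(const) -> 01111
Step 2: G0=NOT G1=NOT 1=0 G1=(1+1>=1)=1 G2=(0+1>=2)=0 G3=G1|G0=1|0=1 G4=1(const) -> 01011
Step 3: G0=NOT G1=NOT 1=0 G1=(1+1>=1)=1 G2=(0+0>=2)=0 G3=G1|G0=1|0=1 G4=1(const) -> 01011
Fixed point reached at step 2: 01011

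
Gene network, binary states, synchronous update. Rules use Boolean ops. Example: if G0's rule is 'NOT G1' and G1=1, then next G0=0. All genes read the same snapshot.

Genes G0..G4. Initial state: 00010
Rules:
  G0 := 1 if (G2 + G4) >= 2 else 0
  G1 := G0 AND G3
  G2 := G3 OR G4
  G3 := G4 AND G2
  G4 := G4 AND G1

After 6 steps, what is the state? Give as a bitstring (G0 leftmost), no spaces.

Step 1: G0=(0+0>=2)=0 G1=G0&G3=0&1=0 G2=G3|G4=1|0=1 G3=G4&G2=0&0=0 G4=G4&G1=0&0=0 -> 00100
Step 2: G0=(1+0>=2)=0 G1=G0&G3=0&0=0 G2=G3|G4=0|0=0 G3=G4&G2=0&1=0 G4=G4&G1=0&0=0 -> 00000
Step 3: G0=(0+0>=2)=0 G1=G0&G3=0&0=0 G2=G3|G4=0|0=0 G3=G4&G2=0&0=0 G4=G4&G1=0&0=0 -> 00000
Step 4: G0=(0+0>=2)=0 G1=G0&G3=0&0=0 G2=G3|G4=0|0=0 G3=G4&G2=0&0=0 G4=G4&G1=0&0=0 -> 00000
Step 5: G0=(0+0>=2)=0 G1=G0&G3=0&0=0 G2=G3|G4=0|0=0 G3=G4&G2=0&0=0 G4=G4&G1=0&0=0 -> 00000
Step 6: G0=(0+0>=2)=0 G1=G0&G3=0&0=0 G2=G3|G4=0|0=0 G3=G4&G2=0&0=0 G4=G4&G1=0&0=0 -> 00000

00000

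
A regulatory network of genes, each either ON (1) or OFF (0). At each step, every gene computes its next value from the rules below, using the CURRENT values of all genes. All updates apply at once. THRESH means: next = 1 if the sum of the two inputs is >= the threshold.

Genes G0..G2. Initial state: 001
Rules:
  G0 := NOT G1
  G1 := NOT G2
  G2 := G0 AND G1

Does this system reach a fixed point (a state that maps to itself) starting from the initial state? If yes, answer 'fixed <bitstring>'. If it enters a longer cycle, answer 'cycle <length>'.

Answer: cycle 3

Derivation:
Step 0: 001
Step 1: G0=NOT G1=NOT 0=1 G1=NOT G2=NOT 1=0 G2=G0&G1=0&0=0 -> 100
Step 2: G0=NOT G1=NOT 0=1 G1=NOT G2=NOT 0=1 G2=G0&G1=1&0=0 -> 110
Step 3: G0=NOT G1=NOT 1=0 G1=NOT G2=NOT 0=1 G2=G0&G1=1&1=1 -> 011
Step 4: G0=NOT G1=NOT 1=0 G1=NOT G2=NOT 1=0 G2=G0&G1=0&1=0 -> 000
Step 5: G0=NOT G1=NOT 0=1 G1=NOT G2=NOT 0=1 G2=G0&G1=0&0=0 -> 110
Cycle of length 3 starting at step 2 -> no fixed point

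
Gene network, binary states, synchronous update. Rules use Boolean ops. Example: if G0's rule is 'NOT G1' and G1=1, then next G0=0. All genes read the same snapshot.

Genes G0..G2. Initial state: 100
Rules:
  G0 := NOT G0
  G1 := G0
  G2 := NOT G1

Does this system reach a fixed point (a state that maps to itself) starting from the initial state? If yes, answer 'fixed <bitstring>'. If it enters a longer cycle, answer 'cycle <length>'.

Step 0: 100
Step 1: G0=NOT G0=NOT 1=0 G1=G0=1 G2=NOT G1=NOT 0=1 -> 011
Step 2: G0=NOT G0=NOT 0=1 G1=G0=0 G2=NOT G1=NOT 1=0 -> 100
Cycle of length 2 starting at step 0 -> no fixed point

Answer: cycle 2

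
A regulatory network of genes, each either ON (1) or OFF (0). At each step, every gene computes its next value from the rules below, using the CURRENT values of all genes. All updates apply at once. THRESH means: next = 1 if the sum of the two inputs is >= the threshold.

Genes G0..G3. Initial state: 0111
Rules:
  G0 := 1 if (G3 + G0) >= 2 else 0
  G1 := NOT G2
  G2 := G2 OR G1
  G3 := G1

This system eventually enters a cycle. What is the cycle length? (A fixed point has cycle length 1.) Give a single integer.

Answer: 1

Derivation:
Step 0: 0111
Step 1: G0=(1+0>=2)=0 G1=NOT G2=NOT 1=0 G2=G2|G1=1|1=1 G3=G1=1 -> 0011
Step 2: G0=(1+0>=2)=0 G1=NOT G2=NOT 1=0 G2=G2|G1=1|0=1 G3=G1=0 -> 0010
Step 3: G0=(0+0>=2)=0 G1=NOT G2=NOT 1=0 G2=G2|G1=1|0=1 G3=G1=0 -> 0010
State from step 3 equals state from step 2 -> cycle length 1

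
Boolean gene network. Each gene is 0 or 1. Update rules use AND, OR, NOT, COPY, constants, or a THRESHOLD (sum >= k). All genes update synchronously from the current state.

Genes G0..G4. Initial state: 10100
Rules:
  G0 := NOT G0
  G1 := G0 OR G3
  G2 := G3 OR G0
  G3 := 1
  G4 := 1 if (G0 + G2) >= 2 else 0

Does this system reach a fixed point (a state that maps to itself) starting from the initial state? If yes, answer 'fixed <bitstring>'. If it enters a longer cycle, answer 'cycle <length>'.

Answer: cycle 2

Derivation:
Step 0: 10100
Step 1: G0=NOT G0=NOT 1=0 G1=G0|G3=1|0=1 G2=G3|G0=0|1=1 G3=1(const) G4=(1+1>=2)=1 -> 01111
Step 2: G0=NOT G0=NOT 0=1 G1=G0|G3=0|1=1 G2=G3|G0=1|0=1 G3=1(const) G4=(0+1>=2)=0 -> 11110
Step 3: G0=NOT G0=NOT 1=0 G1=G0|G3=1|1=1 G2=G3|G0=1|1=1 G3=1(const) G4=(1+1>=2)=1 -> 01111
Cycle of length 2 starting at step 1 -> no fixed point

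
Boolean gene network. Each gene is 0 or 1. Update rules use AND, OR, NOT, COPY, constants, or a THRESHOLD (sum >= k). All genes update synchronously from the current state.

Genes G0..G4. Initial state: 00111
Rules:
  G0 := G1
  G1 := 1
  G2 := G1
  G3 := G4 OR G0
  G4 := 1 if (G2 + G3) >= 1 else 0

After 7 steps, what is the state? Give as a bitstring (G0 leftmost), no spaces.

Step 1: G0=G1=0 G1=1(const) G2=G1=0 G3=G4|G0=1|0=1 G4=(1+1>=1)=1 -> 01011
Step 2: G0=G1=1 G1=1(const) G2=G1=1 G3=G4|G0=1|0=1 G4=(0+1>=1)=1 -> 11111
Step 3: G0=G1=1 G1=1(const) G2=G1=1 G3=G4|G0=1|1=1 G4=(1+1>=1)=1 -> 11111
Step 4: G0=G1=1 G1=1(const) G2=G1=1 G3=G4|G0=1|1=1 G4=(1+1>=1)=1 -> 11111
Step 5: G0=G1=1 G1=1(const) G2=G1=1 G3=G4|G0=1|1=1 G4=(1+1>=1)=1 -> 11111
Step 6: G0=G1=1 G1=1(const) G2=G1=1 G3=G4|G0=1|1=1 G4=(1+1>=1)=1 -> 11111
Step 7: G0=G1=1 G1=1(const) G2=G1=1 G3=G4|G0=1|1=1 G4=(1+1>=1)=1 -> 11111

11111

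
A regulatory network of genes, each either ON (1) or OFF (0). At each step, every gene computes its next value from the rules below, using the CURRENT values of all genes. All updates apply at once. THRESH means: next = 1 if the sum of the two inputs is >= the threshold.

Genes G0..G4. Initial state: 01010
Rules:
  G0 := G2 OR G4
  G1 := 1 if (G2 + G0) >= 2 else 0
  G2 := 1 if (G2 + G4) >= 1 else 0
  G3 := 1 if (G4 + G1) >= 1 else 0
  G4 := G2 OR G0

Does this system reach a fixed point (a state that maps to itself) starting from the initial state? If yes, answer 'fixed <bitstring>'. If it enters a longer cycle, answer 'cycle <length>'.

Answer: fixed 00000

Derivation:
Step 0: 01010
Step 1: G0=G2|G4=0|0=0 G1=(0+0>=2)=0 G2=(0+0>=1)=0 G3=(0+1>=1)=1 G4=G2|G0=0|0=0 -> 00010
Step 2: G0=G2|G4=0|0=0 G1=(0+0>=2)=0 G2=(0+0>=1)=0 G3=(0+0>=1)=0 G4=G2|G0=0|0=0 -> 00000
Step 3: G0=G2|G4=0|0=0 G1=(0+0>=2)=0 G2=(0+0>=1)=0 G3=(0+0>=1)=0 G4=G2|G0=0|0=0 -> 00000
Fixed point reached at step 2: 00000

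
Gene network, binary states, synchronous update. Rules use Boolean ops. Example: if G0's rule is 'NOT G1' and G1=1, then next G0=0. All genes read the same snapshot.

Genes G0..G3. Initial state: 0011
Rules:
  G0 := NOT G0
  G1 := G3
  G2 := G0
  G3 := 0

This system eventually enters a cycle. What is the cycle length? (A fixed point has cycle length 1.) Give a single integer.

Step 0: 0011
Step 1: G0=NOT G0=NOT 0=1 G1=G3=1 G2=G0=0 G3=0(const) -> 1100
Step 2: G0=NOT G0=NOT 1=0 G1=G3=0 G2=G0=1 G3=0(const) -> 0010
Step 3: G0=NOT G0=NOT 0=1 G1=G3=0 G2=G0=0 G3=0(const) -> 1000
Step 4: G0=NOT G0=NOT 1=0 G1=G3=0 G2=G0=1 G3=0(const) -> 0010
State from step 4 equals state from step 2 -> cycle length 2

Answer: 2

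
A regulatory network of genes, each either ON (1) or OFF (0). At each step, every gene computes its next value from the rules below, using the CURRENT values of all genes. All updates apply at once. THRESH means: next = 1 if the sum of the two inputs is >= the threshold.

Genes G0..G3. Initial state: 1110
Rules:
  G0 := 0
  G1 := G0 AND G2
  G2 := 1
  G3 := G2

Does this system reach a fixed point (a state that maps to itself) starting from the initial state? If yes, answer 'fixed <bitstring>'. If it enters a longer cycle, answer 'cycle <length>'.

Answer: fixed 0011

Derivation:
Step 0: 1110
Step 1: G0=0(const) G1=G0&G2=1&1=1 G2=1(const) G3=G2=1 -> 0111
Step 2: G0=0(const) G1=G0&G2=0&1=0 G2=1(const) G3=G2=1 -> 0011
Step 3: G0=0(const) G1=G0&G2=0&1=0 G2=1(const) G3=G2=1 -> 0011
Fixed point reached at step 2: 0011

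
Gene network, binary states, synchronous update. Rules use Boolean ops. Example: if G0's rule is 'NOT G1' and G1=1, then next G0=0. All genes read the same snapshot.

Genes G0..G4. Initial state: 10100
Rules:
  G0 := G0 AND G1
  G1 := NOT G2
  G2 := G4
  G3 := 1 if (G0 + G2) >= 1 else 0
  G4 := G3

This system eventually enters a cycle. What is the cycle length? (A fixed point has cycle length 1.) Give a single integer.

Answer: 3

Derivation:
Step 0: 10100
Step 1: G0=G0&G1=1&0=0 G1=NOT G2=NOT 1=0 G2=G4=0 G3=(1+1>=1)=1 G4=G3=0 -> 00010
Step 2: G0=G0&G1=0&0=0 G1=NOT G2=NOT 0=1 G2=G4=0 G3=(0+0>=1)=0 G4=G3=1 -> 01001
Step 3: G0=G0&G1=0&1=0 G1=NOT G2=NOT 0=1 G2=G4=1 G3=(0+0>=1)=0 G4=G3=0 -> 01100
Step 4: G0=G0&G1=0&1=0 G1=NOT G2=NOT 1=0 G2=G4=0 G3=(0+1>=1)=1 G4=G3=0 -> 00010
State from step 4 equals state from step 1 -> cycle length 3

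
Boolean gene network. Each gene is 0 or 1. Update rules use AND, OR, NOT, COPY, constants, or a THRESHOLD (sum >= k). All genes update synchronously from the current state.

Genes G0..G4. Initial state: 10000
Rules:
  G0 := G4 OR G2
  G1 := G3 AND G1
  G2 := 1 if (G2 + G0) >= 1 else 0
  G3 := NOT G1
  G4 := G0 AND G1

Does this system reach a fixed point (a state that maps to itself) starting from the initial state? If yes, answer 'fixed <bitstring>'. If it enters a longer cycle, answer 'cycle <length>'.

Step 0: 10000
Step 1: G0=G4|G2=0|0=0 G1=G3&G1=0&0=0 G2=(0+1>=1)=1 G3=NOT G1=NOT 0=1 G4=G0&G1=1&0=0 -> 00110
Step 2: G0=G4|G2=0|1=1 G1=G3&G1=1&0=0 G2=(1+0>=1)=1 G3=NOT G1=NOT 0=1 G4=G0&G1=0&0=0 -> 10110
Step 3: G0=G4|G2=0|1=1 G1=G3&G1=1&0=0 G2=(1+1>=1)=1 G3=NOT G1=NOT 0=1 G4=G0&G1=1&0=0 -> 10110
Fixed point reached at step 2: 10110

Answer: fixed 10110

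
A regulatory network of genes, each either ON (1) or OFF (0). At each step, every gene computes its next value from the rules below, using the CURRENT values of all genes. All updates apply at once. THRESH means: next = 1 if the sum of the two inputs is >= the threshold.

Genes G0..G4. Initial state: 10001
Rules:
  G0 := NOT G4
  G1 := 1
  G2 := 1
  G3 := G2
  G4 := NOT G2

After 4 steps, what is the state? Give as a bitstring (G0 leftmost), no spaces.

Step 1: G0=NOT G4=NOT 1=0 G1=1(const) G2=1(const) G3=G2=0 G4=NOT G2=NOT 0=1 -> 01101
Step 2: G0=NOT G4=NOT 1=0 G1=1(const) G2=1(const) G3=G2=1 G4=NOT G2=NOT 1=0 -> 01110
Step 3: G0=NOT G4=NOT 0=1 G1=1(const) G2=1(const) G3=G2=1 G4=NOT G2=NOT 1=0 -> 11110
Step 4: G0=NOT G4=NOT 0=1 G1=1(const) G2=1(const) G3=G2=1 G4=NOT G2=NOT 1=0 -> 11110

11110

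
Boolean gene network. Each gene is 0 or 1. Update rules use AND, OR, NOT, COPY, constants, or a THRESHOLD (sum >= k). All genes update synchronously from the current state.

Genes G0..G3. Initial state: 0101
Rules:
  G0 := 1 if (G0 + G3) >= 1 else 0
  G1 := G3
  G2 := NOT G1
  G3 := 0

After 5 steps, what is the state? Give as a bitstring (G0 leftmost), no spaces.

Step 1: G0=(0+1>=1)=1 G1=G3=1 G2=NOT G1=NOT 1=0 G3=0(const) -> 1100
Step 2: G0=(1+0>=1)=1 G1=G3=0 G2=NOT G1=NOT 1=0 G3=0(const) -> 1000
Step 3: G0=(1+0>=1)=1 G1=G3=0 G2=NOT G1=NOT 0=1 G3=0(const) -> 1010
Step 4: G0=(1+0>=1)=1 G1=G3=0 G2=NOT G1=NOT 0=1 G3=0(const) -> 1010
Step 5: G0=(1+0>=1)=1 G1=G3=0 G2=NOT G1=NOT 0=1 G3=0(const) -> 1010

1010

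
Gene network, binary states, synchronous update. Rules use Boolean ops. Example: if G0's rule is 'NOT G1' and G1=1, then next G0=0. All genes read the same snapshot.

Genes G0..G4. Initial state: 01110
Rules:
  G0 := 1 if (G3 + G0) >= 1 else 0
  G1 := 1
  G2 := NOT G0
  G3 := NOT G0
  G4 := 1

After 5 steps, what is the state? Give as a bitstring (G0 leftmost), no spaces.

Step 1: G0=(1+0>=1)=1 G1=1(const) G2=NOT G0=NOT 0=1 G3=NOT G0=NOT 0=1 G4=1(const) -> 11111
Step 2: G0=(1+1>=1)=1 G1=1(const) G2=NOT G0=NOT 1=0 G3=NOT G0=NOT 1=0 G4=1(const) -> 11001
Step 3: G0=(0+1>=1)=1 G1=1(const) G2=NOT G0=NOT 1=0 G3=NOT G0=NOT 1=0 G4=1(const) -> 11001
Step 4: G0=(0+1>=1)=1 G1=1(const) G2=NOT G0=NOT 1=0 G3=NOT G0=NOT 1=0 G4=1(const) -> 11001
Step 5: G0=(0+1>=1)=1 G1=1(const) G2=NOT G0=NOT 1=0 G3=NOT G0=NOT 1=0 G4=1(const) -> 11001

11001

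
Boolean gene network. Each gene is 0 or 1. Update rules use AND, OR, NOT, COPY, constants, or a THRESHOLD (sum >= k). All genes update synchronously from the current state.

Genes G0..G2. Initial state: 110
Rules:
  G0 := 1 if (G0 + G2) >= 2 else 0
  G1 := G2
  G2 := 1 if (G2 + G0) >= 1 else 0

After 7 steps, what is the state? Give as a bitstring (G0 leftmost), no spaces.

Step 1: G0=(1+0>=2)=0 G1=G2=0 G2=(0+1>=1)=1 -> 001
Step 2: G0=(0+1>=2)=0 G1=G2=1 G2=(1+0>=1)=1 -> 011
Step 3: G0=(0+1>=2)=0 G1=G2=1 G2=(1+0>=1)=1 -> 011
Step 4: G0=(0+1>=2)=0 G1=G2=1 G2=(1+0>=1)=1 -> 011
Step 5: G0=(0+1>=2)=0 G1=G2=1 G2=(1+0>=1)=1 -> 011
Step 6: G0=(0+1>=2)=0 G1=G2=1 G2=(1+0>=1)=1 -> 011
Step 7: G0=(0+1>=2)=0 G1=G2=1 G2=(1+0>=1)=1 -> 011

011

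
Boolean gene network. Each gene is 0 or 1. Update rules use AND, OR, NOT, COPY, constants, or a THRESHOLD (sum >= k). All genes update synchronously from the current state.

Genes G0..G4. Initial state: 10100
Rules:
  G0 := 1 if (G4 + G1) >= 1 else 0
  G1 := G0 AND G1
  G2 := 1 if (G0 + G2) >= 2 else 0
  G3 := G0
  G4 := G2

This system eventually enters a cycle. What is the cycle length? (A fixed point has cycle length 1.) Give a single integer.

Step 0: 10100
Step 1: G0=(0+0>=1)=0 G1=G0&G1=1&0=0 G2=(1+1>=2)=1 G3=G0=1 G4=G2=1 -> 00111
Step 2: G0=(1+0>=1)=1 G1=G0&G1=0&0=0 G2=(0+1>=2)=0 G3=G0=0 G4=G2=1 -> 10001
Step 3: G0=(1+0>=1)=1 G1=G0&G1=1&0=0 G2=(1+0>=2)=0 G3=G0=1 G4=G2=0 -> 10010
Step 4: G0=(0+0>=1)=0 G1=G0&G1=1&0=0 G2=(1+0>=2)=0 G3=G0=1 G4=G2=0 -> 00010
Step 5: G0=(0+0>=1)=0 G1=G0&G1=0&0=0 G2=(0+0>=2)=0 G3=G0=0 G4=G2=0 -> 00000
Step 6: G0=(0+0>=1)=0 G1=G0&G1=0&0=0 G2=(0+0>=2)=0 G3=G0=0 G4=G2=0 -> 00000
State from step 6 equals state from step 5 -> cycle length 1

Answer: 1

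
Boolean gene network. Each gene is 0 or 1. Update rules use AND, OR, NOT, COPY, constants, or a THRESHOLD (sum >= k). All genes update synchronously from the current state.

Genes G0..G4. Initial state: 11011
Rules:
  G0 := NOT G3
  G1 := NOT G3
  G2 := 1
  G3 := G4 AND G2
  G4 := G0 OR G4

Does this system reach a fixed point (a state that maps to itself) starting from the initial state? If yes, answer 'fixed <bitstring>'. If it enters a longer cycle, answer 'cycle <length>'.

Step 0: 11011
Step 1: G0=NOT G3=NOT 1=0 G1=NOT G3=NOT 1=0 G2=1(const) G3=G4&G2=1&0=0 G4=G0|G4=1|1=1 -> 00101
Step 2: G0=NOT G3=NOT 0=1 G1=NOT G3=NOT 0=1 G2=1(const) G3=G4&G2=1&1=1 G4=G0|G4=0|1=1 -> 11111
Step 3: G0=NOT G3=NOT 1=0 G1=NOT G3=NOT 1=0 G2=1(const) G3=G4&G2=1&1=1 G4=G0|G4=1|1=1 -> 00111
Step 4: G0=NOT G3=NOT 1=0 G1=NOT G3=NOT 1=0 G2=1(const) G3=G4&G2=1&1=1 G4=G0|G4=0|1=1 -> 00111
Fixed point reached at step 3: 00111

Answer: fixed 00111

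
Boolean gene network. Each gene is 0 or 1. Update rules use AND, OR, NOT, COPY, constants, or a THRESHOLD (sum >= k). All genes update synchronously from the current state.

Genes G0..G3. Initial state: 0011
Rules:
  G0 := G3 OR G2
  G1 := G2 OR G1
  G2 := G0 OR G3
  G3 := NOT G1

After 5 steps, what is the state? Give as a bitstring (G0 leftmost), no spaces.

Step 1: G0=G3|G2=1|1=1 G1=G2|G1=1|0=1 G2=G0|G3=0|1=1 G3=NOT G1=NOT 0=1 -> 1111
Step 2: G0=G3|G2=1|1=1 G1=G2|G1=1|1=1 G2=G0|G3=1|1=1 G3=NOT G1=NOT 1=0 -> 1110
Step 3: G0=G3|G2=0|1=1 G1=G2|G1=1|1=1 G2=G0|G3=1|0=1 G3=NOT G1=NOT 1=0 -> 1110
Step 4: G0=G3|G2=0|1=1 G1=G2|G1=1|1=1 G2=G0|G3=1|0=1 G3=NOT G1=NOT 1=0 -> 1110
Step 5: G0=G3|G2=0|1=1 G1=G2|G1=1|1=1 G2=G0|G3=1|0=1 G3=NOT G1=NOT 1=0 -> 1110

1110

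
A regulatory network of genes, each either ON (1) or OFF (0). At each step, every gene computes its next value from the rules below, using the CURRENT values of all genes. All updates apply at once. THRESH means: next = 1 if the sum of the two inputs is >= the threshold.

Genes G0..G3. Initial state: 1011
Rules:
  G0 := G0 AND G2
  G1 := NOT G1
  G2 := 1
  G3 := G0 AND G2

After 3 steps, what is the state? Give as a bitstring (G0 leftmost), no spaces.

Step 1: G0=G0&G2=1&1=1 G1=NOT G1=NOT 0=1 G2=1(const) G3=G0&G2=1&1=1 -> 1111
Step 2: G0=G0&G2=1&1=1 G1=NOT G1=NOT 1=0 G2=1(const) G3=G0&G2=1&1=1 -> 1011
Step 3: G0=G0&G2=1&1=1 G1=NOT G1=NOT 0=1 G2=1(const) G3=G0&G2=1&1=1 -> 1111

1111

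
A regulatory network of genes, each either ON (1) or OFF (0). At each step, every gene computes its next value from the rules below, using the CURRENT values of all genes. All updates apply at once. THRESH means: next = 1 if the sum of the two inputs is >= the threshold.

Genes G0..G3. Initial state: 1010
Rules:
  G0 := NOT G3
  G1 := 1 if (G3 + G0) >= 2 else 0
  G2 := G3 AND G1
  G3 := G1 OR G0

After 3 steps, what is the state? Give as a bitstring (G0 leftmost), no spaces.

Step 1: G0=NOT G3=NOT 0=1 G1=(0+1>=2)=0 G2=G3&G1=0&0=0 G3=G1|G0=0|1=1 -> 1001
Step 2: G0=NOT G3=NOT 1=0 G1=(1+1>=2)=1 G2=G3&G1=1&0=0 G3=G1|G0=0|1=1 -> 0101
Step 3: G0=NOT G3=NOT 1=0 G1=(1+0>=2)=0 G2=G3&G1=1&1=1 G3=G1|G0=1|0=1 -> 0011

0011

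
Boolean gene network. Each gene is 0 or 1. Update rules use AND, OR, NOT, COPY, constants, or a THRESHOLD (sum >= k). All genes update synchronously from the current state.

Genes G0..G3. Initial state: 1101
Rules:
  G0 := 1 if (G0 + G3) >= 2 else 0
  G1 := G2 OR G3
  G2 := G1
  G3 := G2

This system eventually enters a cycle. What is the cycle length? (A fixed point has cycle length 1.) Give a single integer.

Step 0: 1101
Step 1: G0=(1+1>=2)=1 G1=G2|G3=0|1=1 G2=G1=1 G3=G2=0 -> 1110
Step 2: G0=(1+0>=2)=0 G1=G2|G3=1|0=1 G2=G1=1 G3=G2=1 -> 0111
Step 3: G0=(0+1>=2)=0 G1=G2|G3=1|1=1 G2=G1=1 G3=G2=1 -> 0111
State from step 3 equals state from step 2 -> cycle length 1

Answer: 1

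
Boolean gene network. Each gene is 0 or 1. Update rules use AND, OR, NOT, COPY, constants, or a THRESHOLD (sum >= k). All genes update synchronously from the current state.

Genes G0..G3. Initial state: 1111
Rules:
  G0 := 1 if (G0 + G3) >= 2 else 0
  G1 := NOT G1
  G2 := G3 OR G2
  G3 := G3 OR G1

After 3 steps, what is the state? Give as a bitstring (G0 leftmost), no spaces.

Step 1: G0=(1+1>=2)=1 G1=NOT G1=NOT 1=0 G2=G3|G2=1|1=1 G3=G3|G1=1|1=1 -> 1011
Step 2: G0=(1+1>=2)=1 G1=NOT G1=NOT 0=1 G2=G3|G2=1|1=1 G3=G3|G1=1|0=1 -> 1111
Step 3: G0=(1+1>=2)=1 G1=NOT G1=NOT 1=0 G2=G3|G2=1|1=1 G3=G3|G1=1|1=1 -> 1011

1011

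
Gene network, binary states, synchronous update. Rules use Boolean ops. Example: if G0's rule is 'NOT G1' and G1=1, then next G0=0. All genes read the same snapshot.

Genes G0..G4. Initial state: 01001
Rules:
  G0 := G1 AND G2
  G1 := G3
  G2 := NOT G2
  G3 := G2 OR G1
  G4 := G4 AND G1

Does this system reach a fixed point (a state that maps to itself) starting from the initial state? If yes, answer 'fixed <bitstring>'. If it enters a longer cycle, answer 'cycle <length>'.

Answer: cycle 2

Derivation:
Step 0: 01001
Step 1: G0=G1&G2=1&0=0 G1=G3=0 G2=NOT G2=NOT 0=1 G3=G2|G1=0|1=1 G4=G4&G1=1&1=1 -> 00111
Step 2: G0=G1&G2=0&1=0 G1=G3=1 G2=NOT G2=NOT 1=0 G3=G2|G1=1|0=1 G4=G4&G1=1&0=0 -> 01010
Step 3: G0=G1&G2=1&0=0 G1=G3=1 G2=NOT G2=NOT 0=1 G3=G2|G1=0|1=1 G4=G4&G1=0&1=0 -> 01110
Step 4: G0=G1&G2=1&1=1 G1=G3=1 G2=NOT G2=NOT 1=0 G3=G2|G1=1|1=1 G4=G4&G1=0&1=0 -> 11010
Step 5: G0=G1&G2=1&0=0 G1=G3=1 G2=NOT G2=NOT 0=1 G3=G2|G1=0|1=1 G4=G4&G1=0&1=0 -> 01110
Cycle of length 2 starting at step 3 -> no fixed point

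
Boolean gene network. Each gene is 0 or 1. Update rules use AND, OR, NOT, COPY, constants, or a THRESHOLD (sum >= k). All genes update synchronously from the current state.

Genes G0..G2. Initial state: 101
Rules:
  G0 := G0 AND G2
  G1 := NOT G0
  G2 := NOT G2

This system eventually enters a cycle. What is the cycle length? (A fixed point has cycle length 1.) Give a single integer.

Answer: 2

Derivation:
Step 0: 101
Step 1: G0=G0&G2=1&1=1 G1=NOT G0=NOT 1=0 G2=NOT G2=NOT 1=0 -> 100
Step 2: G0=G0&G2=1&0=0 G1=NOT G0=NOT 1=0 G2=NOT G2=NOT 0=1 -> 001
Step 3: G0=G0&G2=0&1=0 G1=NOT G0=NOT 0=1 G2=NOT G2=NOT 1=0 -> 010
Step 4: G0=G0&G2=0&0=0 G1=NOT G0=NOT 0=1 G2=NOT G2=NOT 0=1 -> 011
Step 5: G0=G0&G2=0&1=0 G1=NOT G0=NOT 0=1 G2=NOT G2=NOT 1=0 -> 010
State from step 5 equals state from step 3 -> cycle length 2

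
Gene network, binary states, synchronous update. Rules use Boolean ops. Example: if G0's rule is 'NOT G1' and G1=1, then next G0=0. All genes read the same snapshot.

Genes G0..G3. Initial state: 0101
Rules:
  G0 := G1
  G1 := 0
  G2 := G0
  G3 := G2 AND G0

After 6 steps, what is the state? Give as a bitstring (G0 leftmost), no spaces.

Step 1: G0=G1=1 G1=0(const) G2=G0=0 G3=G2&G0=0&0=0 -> 1000
Step 2: G0=G1=0 G1=0(const) G2=G0=1 G3=G2&G0=0&1=0 -> 0010
Step 3: G0=G1=0 G1=0(const) G2=G0=0 G3=G2&G0=1&0=0 -> 0000
Step 4: G0=G1=0 G1=0(const) G2=G0=0 G3=G2&G0=0&0=0 -> 0000
Step 5: G0=G1=0 G1=0(const) G2=G0=0 G3=G2&G0=0&0=0 -> 0000
Step 6: G0=G1=0 G1=0(const) G2=G0=0 G3=G2&G0=0&0=0 -> 0000

0000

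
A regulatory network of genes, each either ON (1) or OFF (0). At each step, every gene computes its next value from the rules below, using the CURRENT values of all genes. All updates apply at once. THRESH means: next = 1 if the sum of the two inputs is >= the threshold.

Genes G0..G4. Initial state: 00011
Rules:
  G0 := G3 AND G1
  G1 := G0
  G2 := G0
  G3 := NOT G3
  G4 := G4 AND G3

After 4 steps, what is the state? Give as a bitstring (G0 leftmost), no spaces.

Step 1: G0=G3&G1=1&0=0 G1=G0=0 G2=G0=0 G3=NOT G3=NOT 1=0 G4=G4&G3=1&1=1 -> 00001
Step 2: G0=G3&G1=0&0=0 G1=G0=0 G2=G0=0 G3=NOT G3=NOT 0=1 G4=G4&G3=1&0=0 -> 00010
Step 3: G0=G3&G1=1&0=0 G1=G0=0 G2=G0=0 G3=NOT G3=NOT 1=0 G4=G4&G3=0&1=0 -> 00000
Step 4: G0=G3&G1=0&0=0 G1=G0=0 G2=G0=0 G3=NOT G3=NOT 0=1 G4=G4&G3=0&0=0 -> 00010

00010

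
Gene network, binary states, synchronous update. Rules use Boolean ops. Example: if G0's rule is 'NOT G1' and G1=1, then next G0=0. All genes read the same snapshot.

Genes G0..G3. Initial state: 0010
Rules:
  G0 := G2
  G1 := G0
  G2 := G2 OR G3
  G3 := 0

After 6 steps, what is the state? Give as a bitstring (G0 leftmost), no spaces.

Step 1: G0=G2=1 G1=G0=0 G2=G2|G3=1|0=1 G3=0(const) -> 1010
Step 2: G0=G2=1 G1=G0=1 G2=G2|G3=1|0=1 G3=0(const) -> 1110
Step 3: G0=G2=1 G1=G0=1 G2=G2|G3=1|0=1 G3=0(const) -> 1110
Step 4: G0=G2=1 G1=G0=1 G2=G2|G3=1|0=1 G3=0(const) -> 1110
Step 5: G0=G2=1 G1=G0=1 G2=G2|G3=1|0=1 G3=0(const) -> 1110
Step 6: G0=G2=1 G1=G0=1 G2=G2|G3=1|0=1 G3=0(const) -> 1110

1110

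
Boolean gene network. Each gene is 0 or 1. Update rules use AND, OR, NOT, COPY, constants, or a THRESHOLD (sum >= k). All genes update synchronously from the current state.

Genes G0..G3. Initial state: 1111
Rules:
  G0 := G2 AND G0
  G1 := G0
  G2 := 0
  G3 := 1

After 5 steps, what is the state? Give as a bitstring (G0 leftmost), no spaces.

Step 1: G0=G2&G0=1&1=1 G1=G0=1 G2=0(const) G3=1(const) -> 1101
Step 2: G0=G2&G0=0&1=0 G1=G0=1 G2=0(const) G3=1(const) -> 0101
Step 3: G0=G2&G0=0&0=0 G1=G0=0 G2=0(const) G3=1(const) -> 0001
Step 4: G0=G2&G0=0&0=0 G1=G0=0 G2=0(const) G3=1(const) -> 0001
Step 5: G0=G2&G0=0&0=0 G1=G0=0 G2=0(const) G3=1(const) -> 0001

0001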